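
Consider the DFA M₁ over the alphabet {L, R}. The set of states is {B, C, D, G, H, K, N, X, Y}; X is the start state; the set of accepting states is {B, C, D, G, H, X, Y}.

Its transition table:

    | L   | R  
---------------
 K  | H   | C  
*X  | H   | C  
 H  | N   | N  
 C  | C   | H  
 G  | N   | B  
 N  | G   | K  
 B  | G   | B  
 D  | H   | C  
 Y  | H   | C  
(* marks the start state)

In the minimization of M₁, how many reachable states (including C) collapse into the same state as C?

States {D,Y} cannot be reached from the start state, so discard them.
P0 = {B,C,G,H,X} | {K,N}.
On input L, block {B,C,G,H,X} splits into {B,C,X} and {G,H}.
On input L, block {B,C,X} splits into {B,X} and {C}.
On input R, block {B,X} splits into {X} and {B}.
On input R, block {K,N} splits into {K} and {N}.
Refine {G,H} on symbol R: members go to different blocks, giving {G} and {H}.
Stable partition: {X} | {K} | {G} | {C} | {B} | {N} | {H} — 7 equivalence classes.
State C belongs to the block {C}, which has 1 states.

1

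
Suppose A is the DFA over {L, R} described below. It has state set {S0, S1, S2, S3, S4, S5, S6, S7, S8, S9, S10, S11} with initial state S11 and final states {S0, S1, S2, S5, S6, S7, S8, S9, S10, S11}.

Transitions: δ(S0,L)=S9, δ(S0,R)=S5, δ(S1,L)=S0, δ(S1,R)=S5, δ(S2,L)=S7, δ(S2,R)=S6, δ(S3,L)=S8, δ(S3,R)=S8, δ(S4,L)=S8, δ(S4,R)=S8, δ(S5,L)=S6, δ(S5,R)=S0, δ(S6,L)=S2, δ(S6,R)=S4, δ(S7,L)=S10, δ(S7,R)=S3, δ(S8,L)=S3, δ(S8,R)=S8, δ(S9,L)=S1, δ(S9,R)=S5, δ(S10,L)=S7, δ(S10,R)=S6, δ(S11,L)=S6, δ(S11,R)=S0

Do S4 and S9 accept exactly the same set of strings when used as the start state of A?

P0 = {S0,S1,S2,S5,S6,S7,S8,S9,S10,S11} | {S3,S4}.
Split {S0,S1,S2,S5,S6,S7,S8,S9,S10,S11} by δ(·,L) → {S0,S1,S2,S5,S6,S7,S9,S10,S11} and {S8}.
On input R, block {S0,S1,S2,S5,S6,S7,S9,S10,S11} splits into {S0,S1,S2,S5,S9,S10,S11} and {S6,S7}.
On input L, block {S0,S1,S2,S5,S9,S10,S11} splits into {S2,S5,S10,S11} and {S0,S1,S9}.
Refine {S2,S5,S10,S11} on symbol R: members go to different blocks, giving {S2,S10} and {S5,S11}.
Stable partition: {S2,S10} | {S3,S4} | {S8} | {S6,S7} | {S0,S1,S9} | {S5,S11} — 6 equivalence classes.
S4 and S9 end up in different blocks, so they are distinguishable. For instance, the string 'ε' is accepted from only S9.

No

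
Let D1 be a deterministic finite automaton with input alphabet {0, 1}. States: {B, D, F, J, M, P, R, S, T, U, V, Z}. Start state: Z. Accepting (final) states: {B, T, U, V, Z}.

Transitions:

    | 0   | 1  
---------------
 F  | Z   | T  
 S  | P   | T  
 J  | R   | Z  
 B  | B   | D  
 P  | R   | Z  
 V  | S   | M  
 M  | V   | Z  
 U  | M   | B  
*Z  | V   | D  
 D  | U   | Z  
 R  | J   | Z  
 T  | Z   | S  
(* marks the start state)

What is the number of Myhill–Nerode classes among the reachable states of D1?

States {F} cannot be reached from the start state, so discard them.
Start with accepting vs non-accepting: {B,T,U,V,Z} | {D,J,M,P,R,S}.
Refine {B,T,U,V,Z} on symbol 0: members go to different blocks, giving {B,T,Z} and {U,V}.
Refine {B,T,Z} on symbol 0: members go to different blocks, giving {B,T} and {Z}.
On input 0, block {B,T} splits into {B} and {T}.
On input 0, block {D,J,M,P,R,S} splits into {J,P,R,S} and {D,M}.
Split {J,P,R,S} by δ(·,1) → {J,P,R} and {S}.
Refine {U,V} on symbol 0: members go to different blocks, giving {V} and {U}.
Refine {D,M} on symbol 0: members go to different blocks, giving {M} and {D}.
No further refinement is possible. Final partition (9 blocks): {B} | {J,P,R} | {V} | {Z} | {T} | {M} | {S} | {U} | {D}.

9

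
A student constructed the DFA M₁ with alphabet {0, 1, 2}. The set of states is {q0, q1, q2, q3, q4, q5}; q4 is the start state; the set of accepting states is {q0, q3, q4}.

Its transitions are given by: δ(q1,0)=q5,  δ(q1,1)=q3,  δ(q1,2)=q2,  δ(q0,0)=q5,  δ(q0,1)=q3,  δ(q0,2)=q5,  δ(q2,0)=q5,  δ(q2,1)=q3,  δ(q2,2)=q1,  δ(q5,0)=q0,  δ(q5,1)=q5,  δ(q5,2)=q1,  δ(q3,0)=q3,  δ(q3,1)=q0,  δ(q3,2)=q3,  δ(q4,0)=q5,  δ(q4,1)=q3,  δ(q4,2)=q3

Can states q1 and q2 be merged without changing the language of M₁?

Yes

P0 = {q0,q3,q4} | {q1,q2,q5}.
Split {q0,q3,q4} by δ(·,0) → {q0,q4} and {q3}.
Refine {q0,q4} on symbol 2: members go to different blocks, giving {q0} and {q4}.
On input 0, block {q1,q2,q5} splits into {q1,q2} and {q5}.
Stable partition: {q0} | {q1,q2} | {q3} | {q4} | {q5} — 5 equivalence classes.
q1 and q2 lie in the same block of the stable partition, so they are equivalent — no string distinguishes them.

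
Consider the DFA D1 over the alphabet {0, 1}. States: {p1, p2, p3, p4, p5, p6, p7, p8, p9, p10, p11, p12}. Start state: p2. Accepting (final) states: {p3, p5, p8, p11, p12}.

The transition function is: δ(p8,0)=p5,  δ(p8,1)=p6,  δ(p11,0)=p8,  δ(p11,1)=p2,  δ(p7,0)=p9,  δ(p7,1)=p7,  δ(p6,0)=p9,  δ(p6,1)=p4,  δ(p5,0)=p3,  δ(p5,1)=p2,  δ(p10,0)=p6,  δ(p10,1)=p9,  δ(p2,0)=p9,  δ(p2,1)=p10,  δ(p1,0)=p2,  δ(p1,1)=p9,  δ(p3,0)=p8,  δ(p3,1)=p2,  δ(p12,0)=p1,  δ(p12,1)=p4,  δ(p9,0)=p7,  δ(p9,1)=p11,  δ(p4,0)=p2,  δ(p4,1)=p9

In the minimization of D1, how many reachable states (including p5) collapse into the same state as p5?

States {p1,p12} cannot be reached from the start state, so discard them.
Start with accepting vs non-accepting: {p3,p5,p8,p11} | {p2,p4,p6,p7,p9,p10}.
On input 1, block {p2,p4,p6,p7,p9,p10} splits into {p2,p4,p6,p7,p10} and {p9}.
On input 0, block {p2,p4,p6,p7,p10} splits into {p2,p6,p7} and {p4,p10}.
On input 1, block {p2,p6,p7} splits into {p2,p6} and {p7}.
No further refinement is possible. Final partition (5 blocks): {p3,p5,p8,p11} | {p2,p6} | {p9} | {p4,p10} | {p7}.
The equivalence class containing p5 is {p3,p5,p8,p11}, of size 4.

4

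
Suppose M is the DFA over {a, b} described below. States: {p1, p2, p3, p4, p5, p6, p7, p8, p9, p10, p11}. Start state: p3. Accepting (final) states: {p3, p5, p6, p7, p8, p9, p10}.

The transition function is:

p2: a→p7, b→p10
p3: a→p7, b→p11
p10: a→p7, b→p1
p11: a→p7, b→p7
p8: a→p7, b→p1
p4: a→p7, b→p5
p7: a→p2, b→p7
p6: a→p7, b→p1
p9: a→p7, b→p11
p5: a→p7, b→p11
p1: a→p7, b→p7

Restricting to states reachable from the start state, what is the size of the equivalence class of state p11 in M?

States {p4,p5,p6,p8,p9} cannot be reached from the start state, so discard them.
P0 = {p3,p7,p10} | {p1,p2,p11}.
On input a, block {p3,p7,p10} splits into {p3,p10} and {p7}.
Refine {p1,p2,p11} on symbol b: members go to different blocks, giving {p1,p11} and {p2}.
Stable partition: {p3,p10} | {p1,p11} | {p7} | {p2} — 4 equivalence classes.
The equivalence class containing p11 is {p1,p11}, of size 2.

2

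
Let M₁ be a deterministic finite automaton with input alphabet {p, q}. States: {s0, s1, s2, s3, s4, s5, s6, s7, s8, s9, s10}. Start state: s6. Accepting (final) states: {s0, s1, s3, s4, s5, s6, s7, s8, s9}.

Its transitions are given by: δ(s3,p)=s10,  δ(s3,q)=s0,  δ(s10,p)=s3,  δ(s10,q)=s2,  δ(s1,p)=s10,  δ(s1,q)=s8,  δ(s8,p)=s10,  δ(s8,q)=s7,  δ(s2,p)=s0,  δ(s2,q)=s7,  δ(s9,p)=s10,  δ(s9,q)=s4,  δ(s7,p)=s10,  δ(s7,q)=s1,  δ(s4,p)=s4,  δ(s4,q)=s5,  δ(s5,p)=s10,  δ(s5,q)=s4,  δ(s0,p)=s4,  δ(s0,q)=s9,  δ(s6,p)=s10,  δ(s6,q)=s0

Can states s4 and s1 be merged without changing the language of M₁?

All states are reachable from the start state.
Initial partition by acceptance: {s0,s1,s3,s4,s5,s6,s7,s8,s9} | {s2,s10}.
Split {s0,s1,s3,s4,s5,s6,s7,s8,s9} by δ(·,p) → {s1,s3,s5,s6,s7,s8,s9} and {s0,s4}.
On input q, block {s1,s3,s5,s6,s7,s8,s9} splits into {s3,s5,s6,s9} and {s1,s7,s8}.
Split {s2,s10} by δ(·,p) → {s2} and {s10}.
No further refinement is possible. Final partition (5 blocks): {s3,s5,s6,s9} | {s2} | {s0,s4} | {s1,s7,s8} | {s10}.
s4 and s1 end up in different blocks, so they are distinguishable. For instance, the string 'p' is accepted from only s4.

No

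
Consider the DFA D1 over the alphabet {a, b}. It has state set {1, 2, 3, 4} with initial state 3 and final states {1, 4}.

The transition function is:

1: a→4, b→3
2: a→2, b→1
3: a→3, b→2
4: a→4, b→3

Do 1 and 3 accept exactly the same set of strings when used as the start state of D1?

No

Every state is reachable, so we keep all 4.
Start with accepting vs non-accepting: {1,4} | {2,3}.
On input b, block {2,3} splits into {2} and {3}.
Stable partition: {1,4} | {2} | {3} — 3 equivalence classes.
1 and 3 end up in different blocks, so they are distinguishable. For instance, the string 'ε' is accepted from only 1.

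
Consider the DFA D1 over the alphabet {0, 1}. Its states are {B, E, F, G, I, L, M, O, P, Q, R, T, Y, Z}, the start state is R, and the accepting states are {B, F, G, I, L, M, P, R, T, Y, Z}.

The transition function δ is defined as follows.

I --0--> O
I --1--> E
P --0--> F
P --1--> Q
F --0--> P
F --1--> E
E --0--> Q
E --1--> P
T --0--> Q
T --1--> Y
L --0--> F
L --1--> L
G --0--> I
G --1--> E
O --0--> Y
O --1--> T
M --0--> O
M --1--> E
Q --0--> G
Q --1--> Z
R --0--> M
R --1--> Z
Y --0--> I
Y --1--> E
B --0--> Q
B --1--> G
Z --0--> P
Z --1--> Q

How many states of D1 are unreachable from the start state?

BFS from R reaches {E, F, G, I, M, O, P, Q, R, T, Y, Z}; the 2 state(s) B, L are never visited.

2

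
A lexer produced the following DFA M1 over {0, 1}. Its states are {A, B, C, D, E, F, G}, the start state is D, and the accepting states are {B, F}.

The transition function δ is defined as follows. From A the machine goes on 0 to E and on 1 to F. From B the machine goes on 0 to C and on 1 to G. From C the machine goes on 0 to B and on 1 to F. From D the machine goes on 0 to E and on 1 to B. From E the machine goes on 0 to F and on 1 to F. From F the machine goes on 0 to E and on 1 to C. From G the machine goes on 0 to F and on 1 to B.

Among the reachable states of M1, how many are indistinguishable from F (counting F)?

Reachable states from the start: {B,C,D,E,F,G}. Unreachable: {A} — drop them.
Initial partition by acceptance: {B,F} | {C,D,E,G}.
On input 0, block {C,D,E,G} splits into {C,E,G} and {D}.
Stable partition: {B,F} | {C,E,G} | {D} — 3 equivalence classes.
The equivalence class containing F is {B,F}, of size 2.

2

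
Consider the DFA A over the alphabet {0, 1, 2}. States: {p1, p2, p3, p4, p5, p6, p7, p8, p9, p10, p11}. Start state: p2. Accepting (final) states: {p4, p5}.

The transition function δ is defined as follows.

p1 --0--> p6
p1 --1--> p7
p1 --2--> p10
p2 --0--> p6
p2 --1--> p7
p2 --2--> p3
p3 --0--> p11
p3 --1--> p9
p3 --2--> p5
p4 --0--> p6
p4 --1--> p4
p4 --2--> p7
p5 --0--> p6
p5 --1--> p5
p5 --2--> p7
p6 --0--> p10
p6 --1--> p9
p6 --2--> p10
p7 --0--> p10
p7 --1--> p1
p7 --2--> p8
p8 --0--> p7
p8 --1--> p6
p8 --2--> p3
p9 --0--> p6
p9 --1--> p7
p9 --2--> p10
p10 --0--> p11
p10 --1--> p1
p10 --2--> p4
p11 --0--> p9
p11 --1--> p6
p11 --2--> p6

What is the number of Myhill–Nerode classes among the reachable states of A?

All states are reachable from the start state.
Initial partition by acceptance: {p4,p5} | {p1,p2,p3,p6,p7,p8,p9,p10,p11}.
On input 2, block {p1,p2,p3,p6,p7,p8,p9,p10,p11} splits into {p1,p2,p6,p7,p8,p9,p11} and {p3,p10}.
On input 0, block {p1,p2,p6,p7,p8,p9,p11} splits into {p1,p2,p8,p9,p11} and {p6,p7}.
Refine {p1,p2,p8,p9,p11} on symbol 0: members go to different blocks, giving {p1,p2,p8,p9} and {p11}.
Refine {p6,p7} on symbol 2: members go to different blocks, giving {p6} and {p7}.
On input 0, block {p1,p2,p8,p9} splits into {p1,p2,p9} and {p8}.
The partition is now stable with 7 blocks: {p4,p5} | {p1,p2,p9} | {p3,p10} | {p6} | {p11} | {p7} | {p8}.

7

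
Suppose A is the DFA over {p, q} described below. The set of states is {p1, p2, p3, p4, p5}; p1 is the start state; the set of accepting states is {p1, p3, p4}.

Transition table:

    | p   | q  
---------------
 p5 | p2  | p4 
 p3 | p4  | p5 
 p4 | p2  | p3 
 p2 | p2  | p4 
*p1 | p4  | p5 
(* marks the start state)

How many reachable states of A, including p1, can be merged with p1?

Start with accepting vs non-accepting: {p1,p3,p4} | {p2,p5}.
Refine {p1,p3,p4} on symbol p: members go to different blocks, giving {p1,p3} and {p4}.
Stable partition: {p1,p3} | {p2,p5} | {p4} — 3 equivalence classes.
State p1 belongs to the block {p1,p3}, which has 2 states.

2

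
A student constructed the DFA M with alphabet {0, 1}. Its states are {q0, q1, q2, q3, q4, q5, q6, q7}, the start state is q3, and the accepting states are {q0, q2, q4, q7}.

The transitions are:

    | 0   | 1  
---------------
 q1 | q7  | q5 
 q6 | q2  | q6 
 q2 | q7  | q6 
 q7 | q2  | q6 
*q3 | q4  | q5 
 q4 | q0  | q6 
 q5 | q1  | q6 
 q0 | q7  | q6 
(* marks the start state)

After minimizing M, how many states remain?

All states are reachable from the start state.
P0 = {q0,q2,q4,q7} | {q1,q3,q5,q6}.
On input 0, block {q1,q3,q5,q6} splits into {q1,q3,q6} and {q5}.
On input 1, block {q1,q3,q6} splits into {q1,q3} and {q6}.
The partition is now stable with 4 blocks: {q0,q2,q4,q7} | {q1,q3} | {q5} | {q6}.

4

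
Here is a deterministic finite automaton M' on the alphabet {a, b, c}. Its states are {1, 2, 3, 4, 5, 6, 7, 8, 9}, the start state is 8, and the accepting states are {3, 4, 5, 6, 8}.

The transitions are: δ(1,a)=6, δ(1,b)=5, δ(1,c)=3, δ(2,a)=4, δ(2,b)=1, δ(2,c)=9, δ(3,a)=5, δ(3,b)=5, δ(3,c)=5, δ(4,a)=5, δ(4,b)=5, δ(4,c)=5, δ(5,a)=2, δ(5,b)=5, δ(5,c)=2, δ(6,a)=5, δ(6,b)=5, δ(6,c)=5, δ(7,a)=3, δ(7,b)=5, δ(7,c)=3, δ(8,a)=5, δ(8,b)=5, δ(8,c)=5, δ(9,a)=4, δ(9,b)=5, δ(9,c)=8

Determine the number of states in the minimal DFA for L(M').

4

States {7} cannot be reached from the start state, so discard them.
P0 = {3,4,5,6,8} | {1,2,9}.
Refine {3,4,5,6,8} on symbol a: members go to different blocks, giving {3,4,6,8} and {5}.
Split {1,2,9} by δ(·,b) → {1,9} and {2}.
No further refinement is possible. Final partition (4 blocks): {3,4,6,8} | {1,9} | {5} | {2}.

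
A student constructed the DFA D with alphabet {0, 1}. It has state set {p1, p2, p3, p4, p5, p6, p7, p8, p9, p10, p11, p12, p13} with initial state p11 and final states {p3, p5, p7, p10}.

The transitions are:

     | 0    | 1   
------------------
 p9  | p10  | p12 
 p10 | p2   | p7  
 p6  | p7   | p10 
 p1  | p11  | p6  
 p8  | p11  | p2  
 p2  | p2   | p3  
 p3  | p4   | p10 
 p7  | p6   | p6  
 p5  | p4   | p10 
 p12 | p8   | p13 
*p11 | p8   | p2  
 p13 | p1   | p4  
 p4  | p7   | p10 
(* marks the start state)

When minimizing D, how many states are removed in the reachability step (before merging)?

5

BFS from p11 reaches {p2, p3, p4, p6, p7, p8, p10, p11}; the 5 state(s) p1, p5, p9, p12, p13 are never visited.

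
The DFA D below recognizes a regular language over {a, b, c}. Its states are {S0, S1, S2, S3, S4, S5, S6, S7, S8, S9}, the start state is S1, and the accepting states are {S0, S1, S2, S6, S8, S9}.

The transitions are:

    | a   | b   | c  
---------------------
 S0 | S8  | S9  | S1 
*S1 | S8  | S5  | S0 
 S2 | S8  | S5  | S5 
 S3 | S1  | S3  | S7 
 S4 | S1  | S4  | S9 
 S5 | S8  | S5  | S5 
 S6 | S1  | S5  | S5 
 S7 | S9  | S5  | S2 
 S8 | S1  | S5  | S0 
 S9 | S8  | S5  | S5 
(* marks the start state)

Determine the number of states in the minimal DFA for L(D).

First remove the unreachable states {S2,S3,S4,S6,S7}; 5 states remain.
Start with accepting vs non-accepting: {S0,S1,S8,S9} | {S5}.
Split {S0,S1,S8,S9} by δ(·,b) → {S1,S8,S9} and {S0}.
Split {S1,S8,S9} by δ(·,c) → {S1,S8} and {S9}.
No further refinement is possible. Final partition (4 blocks): {S1,S8} | {S5} | {S0} | {S9}.

4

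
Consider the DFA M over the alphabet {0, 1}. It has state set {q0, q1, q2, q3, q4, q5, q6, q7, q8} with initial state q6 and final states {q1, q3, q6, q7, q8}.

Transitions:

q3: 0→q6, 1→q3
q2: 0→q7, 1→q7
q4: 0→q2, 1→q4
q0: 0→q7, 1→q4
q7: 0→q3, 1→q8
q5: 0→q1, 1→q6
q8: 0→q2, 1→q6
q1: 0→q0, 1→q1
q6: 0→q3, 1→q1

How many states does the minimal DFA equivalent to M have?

8

States {q5} cannot be reached from the start state, so discard them.
Initial partition by acceptance: {q1,q3,q6,q7,q8} | {q0,q2,q4}.
Refine {q1,q3,q6,q7,q8} on symbol 0: members go to different blocks, giving {q3,q6,q7} and {q1,q8}.
Split {q3,q6,q7} by δ(·,1) → {q6,q7} and {q3}.
Split {q0,q2,q4} by δ(·,0) → {q0,q2} and {q4}.
Split {q0,q2} by δ(·,1) → {q0} and {q2}.
Refine {q1,q8} on symbol 0: members go to different blocks, giving {q1} and {q8}.
Split {q6,q7} by δ(·,1) → {q6} and {q7}.
The partition is now stable with 8 blocks: {q6} | {q0} | {q1} | {q3} | {q4} | {q2} | {q8} | {q7}.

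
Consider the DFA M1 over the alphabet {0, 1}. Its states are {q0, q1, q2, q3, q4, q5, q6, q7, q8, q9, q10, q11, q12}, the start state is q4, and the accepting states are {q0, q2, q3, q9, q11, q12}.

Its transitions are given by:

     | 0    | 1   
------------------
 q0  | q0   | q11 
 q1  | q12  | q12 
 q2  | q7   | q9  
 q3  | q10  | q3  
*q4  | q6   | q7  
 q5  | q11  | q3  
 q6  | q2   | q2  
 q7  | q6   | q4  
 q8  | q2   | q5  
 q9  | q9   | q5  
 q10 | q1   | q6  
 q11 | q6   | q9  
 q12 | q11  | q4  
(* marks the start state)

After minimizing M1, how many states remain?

10

Reachable states from the start: {q1,q2,q3,q4,q5,q6,q7,q9,q10,q11,q12}. Unreachable: {q0,q8} — drop them.
Start with accepting vs non-accepting: {q2,q3,q9,q11,q12} | {q1,q4,q5,q6,q7,q10}.
Split {q2,q3,q9,q11,q12} by δ(·,0) → {q2,q3,q11} and {q9,q12}.
Split {q2,q3,q11} by δ(·,1) → {q2,q11} and {q3}.
Refine {q1,q4,q5,q6,q7,q10} on symbol 0: members go to different blocks, giving {q4,q7,q10} and {q5,q6} and {q1}.
Refine {q2,q11} on symbol 0: members go to different blocks, giving {q2} and {q11}.
Split {q4,q7,q10} by δ(·,0) → {q4,q7} and {q10}.
Split {q9,q12} by δ(·,0) → {q9} and {q12}.
Refine {q5,q6} on symbol 0: members go to different blocks, giving {q5} and {q6}.
The partition is now stable with 10 blocks: {q2} | {q4,q7} | {q9} | {q3} | {q5} | {q1} | {q11} | {q10} | {q12} | {q6}.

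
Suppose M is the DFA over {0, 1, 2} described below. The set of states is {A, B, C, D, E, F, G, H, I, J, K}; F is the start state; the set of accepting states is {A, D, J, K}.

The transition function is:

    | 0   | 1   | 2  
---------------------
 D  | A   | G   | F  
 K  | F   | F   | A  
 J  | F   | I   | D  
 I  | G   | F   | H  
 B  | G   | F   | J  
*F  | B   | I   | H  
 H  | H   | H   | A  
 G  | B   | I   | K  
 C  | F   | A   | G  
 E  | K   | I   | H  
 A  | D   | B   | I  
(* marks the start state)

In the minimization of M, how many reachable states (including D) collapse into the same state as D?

First remove the unreachable states {C,E}; 9 states remain.
P0 = {A,D,J,K} | {B,F,G,H,I}.
Refine {A,D,J,K} on symbol 0: members go to different blocks, giving {A,D} and {J,K}.
On input 2, block {B,F,G,H,I} splits into {B,G} and {F,I} and {H}.
Stable partition: {A,D} | {B,G} | {J,K} | {F,I} | {H} — 5 equivalence classes.
The equivalence class containing D is {A,D}, of size 2.

2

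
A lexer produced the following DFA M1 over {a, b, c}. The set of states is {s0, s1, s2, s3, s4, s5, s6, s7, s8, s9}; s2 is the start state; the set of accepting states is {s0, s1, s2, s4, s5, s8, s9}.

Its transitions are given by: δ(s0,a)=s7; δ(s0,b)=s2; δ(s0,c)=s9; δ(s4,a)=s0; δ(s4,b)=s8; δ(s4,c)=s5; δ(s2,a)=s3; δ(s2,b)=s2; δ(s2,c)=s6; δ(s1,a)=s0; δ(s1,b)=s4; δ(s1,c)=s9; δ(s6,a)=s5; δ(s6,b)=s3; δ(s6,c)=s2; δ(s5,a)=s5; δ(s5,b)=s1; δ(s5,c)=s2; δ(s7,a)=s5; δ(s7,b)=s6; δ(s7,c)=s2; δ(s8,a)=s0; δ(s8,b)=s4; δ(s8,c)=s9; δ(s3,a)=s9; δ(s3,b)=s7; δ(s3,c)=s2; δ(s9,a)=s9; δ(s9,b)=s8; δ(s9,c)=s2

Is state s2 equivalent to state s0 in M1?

No

All states are reachable from the start state.
Initial partition by acceptance: {s0,s1,s2,s4,s5,s8,s9} | {s3,s6,s7}.
Split {s0,s1,s2,s4,s5,s8,s9} by δ(·,a) → {s1,s4,s5,s8,s9} and {s0,s2}.
Split {s1,s4,s5,s8,s9} by δ(·,a) → {s1,s4,s8} and {s5,s9}.
Refine {s0,s2} on symbol c: members go to different blocks, giving {s0} and {s2}.
The partition is now stable with 5 blocks: {s1,s4,s8} | {s3,s6,s7} | {s0} | {s5,s9} | {s2}.
s2 and s0 end up in different blocks, so they are distinguishable. For instance, the string 'c' is accepted from only s0.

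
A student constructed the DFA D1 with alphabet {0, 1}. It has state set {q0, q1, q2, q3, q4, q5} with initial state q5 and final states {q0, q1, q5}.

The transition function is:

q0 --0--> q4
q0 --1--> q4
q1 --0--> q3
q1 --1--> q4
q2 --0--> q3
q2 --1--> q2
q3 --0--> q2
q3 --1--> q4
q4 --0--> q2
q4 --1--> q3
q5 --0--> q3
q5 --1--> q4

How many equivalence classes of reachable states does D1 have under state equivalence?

States {q0,q1} cannot be reached from the start state, so discard them.
P0 = {q5} | {q2,q3,q4}.
Stable partition: {q5} | {q2,q3,q4} — 2 equivalence classes.

2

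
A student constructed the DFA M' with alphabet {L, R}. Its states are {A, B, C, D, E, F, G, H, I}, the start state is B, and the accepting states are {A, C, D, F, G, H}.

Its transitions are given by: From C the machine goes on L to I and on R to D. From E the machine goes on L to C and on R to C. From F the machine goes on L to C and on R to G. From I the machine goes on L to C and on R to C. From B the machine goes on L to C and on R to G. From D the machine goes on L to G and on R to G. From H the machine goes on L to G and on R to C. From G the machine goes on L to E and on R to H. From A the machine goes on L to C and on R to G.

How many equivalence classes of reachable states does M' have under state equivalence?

States {A,F} cannot be reached from the start state, so discard them.
Start with accepting vs non-accepting: {C,D,G,H} | {B,E,I}.
Split {C,D,G,H} by δ(·,L) → {C,G} and {D,H}.
No further refinement is possible. Final partition (3 blocks): {C,G} | {B,E,I} | {D,H}.

3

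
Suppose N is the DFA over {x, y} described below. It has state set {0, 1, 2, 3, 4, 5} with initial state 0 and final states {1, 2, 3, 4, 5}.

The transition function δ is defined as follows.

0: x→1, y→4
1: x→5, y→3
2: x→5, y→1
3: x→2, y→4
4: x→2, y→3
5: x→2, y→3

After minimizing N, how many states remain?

Every state is reachable, so we keep all 6.
Start with accepting vs non-accepting: {1,2,3,4,5} | {0}.
Stable partition: {1,2,3,4,5} | {0} — 2 equivalence classes.

2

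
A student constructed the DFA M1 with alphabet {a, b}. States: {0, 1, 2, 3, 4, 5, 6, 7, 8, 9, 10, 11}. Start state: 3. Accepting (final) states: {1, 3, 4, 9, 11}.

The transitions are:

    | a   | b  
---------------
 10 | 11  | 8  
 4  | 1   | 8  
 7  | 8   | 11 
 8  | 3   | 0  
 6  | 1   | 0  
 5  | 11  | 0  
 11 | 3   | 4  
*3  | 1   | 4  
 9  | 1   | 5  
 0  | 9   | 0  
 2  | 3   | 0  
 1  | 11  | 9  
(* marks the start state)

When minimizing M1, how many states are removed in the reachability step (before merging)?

BFS from 3 reaches {0, 1, 3, 4, 5, 8, 9, 11}; the 4 state(s) 2, 6, 7, 10 are never visited.

4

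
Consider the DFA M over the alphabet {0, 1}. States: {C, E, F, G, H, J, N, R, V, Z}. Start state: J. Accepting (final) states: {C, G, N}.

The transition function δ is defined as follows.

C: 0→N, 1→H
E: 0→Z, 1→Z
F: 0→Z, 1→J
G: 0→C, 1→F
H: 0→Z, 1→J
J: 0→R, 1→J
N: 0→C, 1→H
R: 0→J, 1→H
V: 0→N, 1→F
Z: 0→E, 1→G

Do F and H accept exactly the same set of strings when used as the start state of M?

Yes

First remove the unreachable states {V}; 9 states remain.
Initial partition by acceptance: {C,G,N} | {E,F,H,J,R,Z}.
Split {E,F,H,J,R,Z} by δ(·,1) → {E,F,H,J,R} and {Z}.
Split {E,F,H,J,R} by δ(·,0) → {E,F,H} and {J,R}.
Refine {E,F,H} on symbol 1: members go to different blocks, giving {F,H} and {E}.
Split {J,R} by δ(·,1) → {J} and {R}.
Stable partition: {C,G,N} | {F,H} | {Z} | {J} | {E} | {R} — 6 equivalence classes.
F and H lie in the same block of the stable partition, so they are equivalent — no string distinguishes them.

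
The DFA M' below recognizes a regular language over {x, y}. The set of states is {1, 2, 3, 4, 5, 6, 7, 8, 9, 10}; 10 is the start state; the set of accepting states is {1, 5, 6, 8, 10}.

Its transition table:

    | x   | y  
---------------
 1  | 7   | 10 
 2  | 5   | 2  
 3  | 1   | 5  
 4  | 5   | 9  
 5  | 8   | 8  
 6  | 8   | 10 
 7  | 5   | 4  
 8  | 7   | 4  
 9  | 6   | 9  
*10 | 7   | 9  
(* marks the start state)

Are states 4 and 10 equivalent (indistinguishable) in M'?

Reachable states from the start: {4,5,6,7,8,9,10}. Unreachable: {1,2,3} — drop them.
Initial partition by acceptance: {5,6,8,10} | {4,7,9}.
On input x, block {5,6,8,10} splits into {5,6} and {8,10}.
The partition is now stable with 3 blocks: {5,6} | {4,7,9} | {8,10}.
4 and 10 end up in different blocks, so they are distinguishable. For instance, the string 'ε' is accepted from only 10.

No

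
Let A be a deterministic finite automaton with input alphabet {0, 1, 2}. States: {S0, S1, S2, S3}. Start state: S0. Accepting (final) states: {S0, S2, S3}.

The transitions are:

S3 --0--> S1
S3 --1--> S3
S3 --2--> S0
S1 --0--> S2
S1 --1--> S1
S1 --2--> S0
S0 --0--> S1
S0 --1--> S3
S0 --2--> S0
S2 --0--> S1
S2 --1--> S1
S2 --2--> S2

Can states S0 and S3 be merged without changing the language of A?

Yes

Every state is reachable, so we keep all 4.
Initial partition by acceptance: {S0,S2,S3} | {S1}.
Refine {S0,S2,S3} on symbol 1: members go to different blocks, giving {S0,S3} and {S2}.
No further refinement is possible. Final partition (3 blocks): {S0,S3} | {S1} | {S2}.
S0 and S3 lie in the same block of the stable partition, so they are equivalent — no string distinguishes them.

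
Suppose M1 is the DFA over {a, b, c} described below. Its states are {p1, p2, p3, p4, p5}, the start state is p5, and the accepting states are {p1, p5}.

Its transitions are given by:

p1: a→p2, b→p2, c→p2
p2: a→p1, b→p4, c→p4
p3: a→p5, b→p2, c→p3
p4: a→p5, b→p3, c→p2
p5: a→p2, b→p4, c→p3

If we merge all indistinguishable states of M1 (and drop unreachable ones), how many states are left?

All states are reachable from the start state.
Start with accepting vs non-accepting: {p1,p5} | {p2,p3,p4}.
The partition is now stable with 2 blocks: {p1,p5} | {p2,p3,p4}.

2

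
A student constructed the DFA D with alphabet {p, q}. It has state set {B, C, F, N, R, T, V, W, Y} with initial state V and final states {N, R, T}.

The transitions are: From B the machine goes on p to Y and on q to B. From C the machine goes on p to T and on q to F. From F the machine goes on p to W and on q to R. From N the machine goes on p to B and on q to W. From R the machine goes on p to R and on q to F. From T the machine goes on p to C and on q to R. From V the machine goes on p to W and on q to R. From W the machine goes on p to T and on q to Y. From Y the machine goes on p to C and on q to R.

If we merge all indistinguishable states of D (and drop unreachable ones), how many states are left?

4

States {B,N} cannot be reached from the start state, so discard them.
Start with accepting vs non-accepting: {R,T} | {C,F,V,W,Y}.
Refine {R,T} on symbol p: members go to different blocks, giving {T} and {R}.
Split {C,F,V,W,Y} by δ(·,p) → {F,V,Y} and {C,W}.
The partition is now stable with 4 blocks: {T} | {F,V,Y} | {R} | {C,W}.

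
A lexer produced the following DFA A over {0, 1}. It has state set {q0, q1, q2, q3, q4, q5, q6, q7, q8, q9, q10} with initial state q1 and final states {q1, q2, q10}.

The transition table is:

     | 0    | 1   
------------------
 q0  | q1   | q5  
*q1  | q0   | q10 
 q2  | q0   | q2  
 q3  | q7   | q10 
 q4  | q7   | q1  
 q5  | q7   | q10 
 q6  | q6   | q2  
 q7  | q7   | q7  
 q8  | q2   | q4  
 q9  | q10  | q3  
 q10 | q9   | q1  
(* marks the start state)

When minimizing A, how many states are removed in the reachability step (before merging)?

4

Starting at q1 and following transitions, the reachable set is {q0, q1, q3, q5, q7, q9, q10}. That leaves q2, q4, q6, q8 unreachable — 4 in total.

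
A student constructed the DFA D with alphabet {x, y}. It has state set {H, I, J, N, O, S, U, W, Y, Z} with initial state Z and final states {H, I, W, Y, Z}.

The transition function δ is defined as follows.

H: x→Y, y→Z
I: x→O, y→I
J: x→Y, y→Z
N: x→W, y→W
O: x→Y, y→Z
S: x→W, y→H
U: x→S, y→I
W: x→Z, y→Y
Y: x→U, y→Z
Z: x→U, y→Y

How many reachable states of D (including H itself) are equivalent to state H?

2

First remove the unreachable states {J,N}; 8 states remain.
Start with accepting vs non-accepting: {H,I,W,Y,Z} | {O,S,U}.
Refine {H,I,W,Y,Z} on symbol x: members go to different blocks, giving {I,Y,Z} and {H,W}.
Refine {O,S,U} on symbol x: members go to different blocks, giving {U} and {O} and {S}.
Refine {I,Y,Z} on symbol x: members go to different blocks, giving {Y,Z} and {I}.
No further refinement is possible. Final partition (6 blocks): {Y,Z} | {U} | {H,W} | {O} | {S} | {I}.
State H belongs to the block {H,W}, which has 2 states.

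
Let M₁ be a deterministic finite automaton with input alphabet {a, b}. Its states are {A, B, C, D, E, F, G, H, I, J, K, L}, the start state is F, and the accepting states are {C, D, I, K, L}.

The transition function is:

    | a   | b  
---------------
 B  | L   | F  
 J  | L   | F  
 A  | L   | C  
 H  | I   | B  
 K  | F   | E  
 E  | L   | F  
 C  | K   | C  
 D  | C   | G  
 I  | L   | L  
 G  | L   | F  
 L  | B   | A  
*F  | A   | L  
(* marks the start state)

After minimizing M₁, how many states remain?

First remove the unreachable states {D,G,H,I,J}; 7 states remain.
Start with accepting vs non-accepting: {C,K,L} | {A,B,E,F}.
Split {C,K,L} by δ(·,a) → {K,L} and {C}.
Split {A,B,E,F} by δ(·,a) → {A,B,E} and {F}.
Refine {K,L} on symbol a: members go to different blocks, giving {K} and {L}.
Refine {A,B,E} on symbol b: members go to different blocks, giving {B,E} and {A}.
The partition is now stable with 6 blocks: {K} | {B,E} | {C} | {F} | {L} | {A}.

6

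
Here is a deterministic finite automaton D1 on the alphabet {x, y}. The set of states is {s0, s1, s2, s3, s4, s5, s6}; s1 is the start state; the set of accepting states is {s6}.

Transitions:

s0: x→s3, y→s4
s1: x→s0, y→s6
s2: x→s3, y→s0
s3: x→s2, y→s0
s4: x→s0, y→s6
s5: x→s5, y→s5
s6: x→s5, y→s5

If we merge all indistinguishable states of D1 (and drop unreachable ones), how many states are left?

5

P0 = {s6} | {s0,s1,s2,s3,s4,s5}.
On input y, block {s0,s1,s2,s3,s4,s5} splits into {s0,s2,s3,s5} and {s1,s4}.
Refine {s0,s2,s3,s5} on symbol y: members go to different blocks, giving {s2,s3,s5} and {s0}.
On input y, block {s2,s3,s5} splits into {s2,s3} and {s5}.
The partition is now stable with 5 blocks: {s6} | {s2,s3} | {s1,s4} | {s0} | {s5}.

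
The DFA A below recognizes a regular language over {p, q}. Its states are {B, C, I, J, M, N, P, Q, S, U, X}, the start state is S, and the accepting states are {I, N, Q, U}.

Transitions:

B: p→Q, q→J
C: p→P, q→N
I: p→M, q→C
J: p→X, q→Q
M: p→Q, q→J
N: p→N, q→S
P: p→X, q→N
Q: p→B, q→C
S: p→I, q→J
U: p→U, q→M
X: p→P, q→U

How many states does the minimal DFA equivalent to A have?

5

Start with accepting vs non-accepting: {I,N,Q,U} | {B,C,J,M,P,S,X}.
Refine {I,N,Q,U} on symbol p: members go to different blocks, giving {N,U} and {I,Q}.
Split {B,C,J,M,P,S,X} by δ(·,p) → {C,J,P,X} and {B,M,S}.
Refine {C,J,P,X} on symbol q: members go to different blocks, giving {C,P,X} and {J}.
Stable partition: {N,U} | {C,P,X} | {I,Q} | {B,M,S} | {J} — 5 equivalence classes.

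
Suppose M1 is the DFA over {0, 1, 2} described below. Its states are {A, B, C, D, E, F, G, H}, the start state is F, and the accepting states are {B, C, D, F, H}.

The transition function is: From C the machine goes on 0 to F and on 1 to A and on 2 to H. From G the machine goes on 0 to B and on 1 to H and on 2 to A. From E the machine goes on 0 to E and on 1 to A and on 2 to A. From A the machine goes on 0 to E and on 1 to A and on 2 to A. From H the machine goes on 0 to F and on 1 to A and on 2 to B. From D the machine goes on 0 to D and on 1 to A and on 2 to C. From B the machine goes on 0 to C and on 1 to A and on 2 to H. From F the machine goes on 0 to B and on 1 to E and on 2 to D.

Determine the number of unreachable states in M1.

No path from F leads to G; the other 7 states are all reachable.

1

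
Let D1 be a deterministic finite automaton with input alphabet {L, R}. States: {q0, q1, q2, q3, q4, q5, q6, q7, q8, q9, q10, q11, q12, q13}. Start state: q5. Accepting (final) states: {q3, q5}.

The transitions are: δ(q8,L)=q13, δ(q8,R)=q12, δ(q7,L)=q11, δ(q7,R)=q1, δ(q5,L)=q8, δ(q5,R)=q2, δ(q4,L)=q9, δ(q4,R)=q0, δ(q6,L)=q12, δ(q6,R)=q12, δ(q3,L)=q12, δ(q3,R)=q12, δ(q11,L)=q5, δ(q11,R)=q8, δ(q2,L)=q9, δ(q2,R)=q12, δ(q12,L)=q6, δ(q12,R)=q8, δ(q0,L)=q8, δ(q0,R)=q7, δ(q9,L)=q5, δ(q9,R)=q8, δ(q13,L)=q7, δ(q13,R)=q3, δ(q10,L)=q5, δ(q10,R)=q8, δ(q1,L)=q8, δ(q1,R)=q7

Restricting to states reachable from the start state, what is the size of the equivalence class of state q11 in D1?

2

Reachable states from the start: {q1,q2,q3,q5,q6,q7,q8,q9,q11,q12,q13}. Unreachable: {q0,q4,q10} — drop them.
Initial partition by acceptance: {q3,q5} | {q1,q2,q6,q7,q8,q9,q11,q12,q13}.
Split {q1,q2,q6,q7,q8,q9,q11,q12,q13} by δ(·,L) → {q1,q2,q6,q7,q8,q12,q13} and {q9,q11}.
On input L, block {q1,q2,q6,q7,q8,q12,q13} splits into {q1,q6,q8,q12,q13} and {q2,q7}.
Refine {q3,q5} on symbol R: members go to different blocks, giving {q3} and {q5}.
Split {q1,q6,q8,q12,q13} by δ(·,L) → {q1,q6,q8,q12} and {q13}.
Refine {q1,q6,q8,q12} on symbol L: members go to different blocks, giving {q1,q6,q12} and {q8}.
On input L, block {q1,q6,q12} splits into {q6,q12} and {q1}.
Split {q6,q12} by δ(·,R) → {q6} and {q12}.
On input R, block {q2,q7} splits into {q2} and {q7}.
No further refinement is possible. Final partition (10 blocks): {q3} | {q6} | {q9,q11} | {q2} | {q5} | {q13} | {q8} | {q1} | {q12} | {q7}.
State q11 belongs to the block {q9,q11}, which has 2 states.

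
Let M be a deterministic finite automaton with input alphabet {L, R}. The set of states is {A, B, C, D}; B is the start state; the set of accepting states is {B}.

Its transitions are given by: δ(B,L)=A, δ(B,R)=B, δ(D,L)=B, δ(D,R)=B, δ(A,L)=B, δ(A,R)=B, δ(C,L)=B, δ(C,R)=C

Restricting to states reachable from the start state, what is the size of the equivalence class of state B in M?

Reachable states from the start: {A,B}. Unreachable: {C,D} — drop them.
Initial partition by acceptance: {B} | {A}.
No further refinement is possible. Final partition (2 blocks): {B} | {A}.
State B belongs to the block {B}, which has 1 states.

1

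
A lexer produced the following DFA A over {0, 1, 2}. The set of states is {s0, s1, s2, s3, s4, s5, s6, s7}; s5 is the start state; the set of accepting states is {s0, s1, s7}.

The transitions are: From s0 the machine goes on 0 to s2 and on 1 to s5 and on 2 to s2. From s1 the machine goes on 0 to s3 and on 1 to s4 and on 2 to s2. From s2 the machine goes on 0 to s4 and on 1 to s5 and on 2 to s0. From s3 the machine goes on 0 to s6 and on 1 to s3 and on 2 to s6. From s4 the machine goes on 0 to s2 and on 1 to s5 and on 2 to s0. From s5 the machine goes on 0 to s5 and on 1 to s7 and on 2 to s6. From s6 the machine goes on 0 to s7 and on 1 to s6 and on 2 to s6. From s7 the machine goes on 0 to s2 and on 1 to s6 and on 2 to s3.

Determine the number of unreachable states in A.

1

Starting at s5 and following transitions, the reachable set is {s0, s2, s3, s4, s5, s6, s7}. That leaves s1 unreachable — 1 in total.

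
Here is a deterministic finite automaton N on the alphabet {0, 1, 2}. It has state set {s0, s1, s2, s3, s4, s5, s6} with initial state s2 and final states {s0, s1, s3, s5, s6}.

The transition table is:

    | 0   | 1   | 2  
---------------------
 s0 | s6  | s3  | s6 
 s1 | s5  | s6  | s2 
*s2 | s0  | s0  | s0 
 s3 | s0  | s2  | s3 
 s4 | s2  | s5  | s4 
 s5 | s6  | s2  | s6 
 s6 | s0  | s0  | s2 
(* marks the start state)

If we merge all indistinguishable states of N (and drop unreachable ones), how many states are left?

States {s1,s4,s5} cannot be reached from the start state, so discard them.
P0 = {s0,s3,s6} | {s2}.
Refine {s0,s3,s6} on symbol 1: members go to different blocks, giving {s0,s6} and {s3}.
On input 1, block {s0,s6} splits into {s0} and {s6}.
Stable partition: {s0} | {s2} | {s3} | {s6} — 4 equivalence classes.

4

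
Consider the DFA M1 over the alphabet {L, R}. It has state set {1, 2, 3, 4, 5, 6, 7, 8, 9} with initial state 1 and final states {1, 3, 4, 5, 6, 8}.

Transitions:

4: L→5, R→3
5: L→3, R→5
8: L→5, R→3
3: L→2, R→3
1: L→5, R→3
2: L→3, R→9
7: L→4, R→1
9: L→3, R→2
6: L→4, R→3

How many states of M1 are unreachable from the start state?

4

No path from 1 leads to 4, 6, 7, 8; the other 5 states are all reachable.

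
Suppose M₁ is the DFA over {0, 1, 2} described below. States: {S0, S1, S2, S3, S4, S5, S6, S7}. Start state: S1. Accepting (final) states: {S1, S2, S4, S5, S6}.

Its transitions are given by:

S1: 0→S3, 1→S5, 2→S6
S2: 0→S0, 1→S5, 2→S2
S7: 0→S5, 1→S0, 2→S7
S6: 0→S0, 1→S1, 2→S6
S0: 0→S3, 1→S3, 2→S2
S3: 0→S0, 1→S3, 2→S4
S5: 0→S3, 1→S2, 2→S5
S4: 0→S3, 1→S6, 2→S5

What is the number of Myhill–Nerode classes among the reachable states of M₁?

First remove the unreachable states {S7}; 7 states remain.
P0 = {S1,S2,S4,S5,S6} | {S0,S3}.
No further refinement is possible. Final partition (2 blocks): {S1,S2,S4,S5,S6} | {S0,S3}.

2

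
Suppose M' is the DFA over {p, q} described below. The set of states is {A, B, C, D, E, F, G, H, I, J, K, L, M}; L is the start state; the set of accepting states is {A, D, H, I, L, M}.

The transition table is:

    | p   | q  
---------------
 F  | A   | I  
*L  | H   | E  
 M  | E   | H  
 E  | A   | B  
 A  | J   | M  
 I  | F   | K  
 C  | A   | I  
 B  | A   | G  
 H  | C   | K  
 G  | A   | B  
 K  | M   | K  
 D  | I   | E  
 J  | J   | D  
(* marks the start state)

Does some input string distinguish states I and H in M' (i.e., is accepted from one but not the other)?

No

P0 = {A,D,H,I,L,M} | {B,C,E,F,G,J,K}.
Split {A,D,H,I,L,M} by δ(·,p) → {A,H,I,M} and {D,L}.
Split {A,H,I,M} by δ(·,q) → {A,M} and {H,I}.
Refine {A,M} on symbol q: members go to different blocks, giving {A} and {M}.
Refine {B,C,E,F,G,J,K} on symbol p: members go to different blocks, giving {B,C,E,F,G} and {J} and {K}.
Split {B,C,E,F,G} by δ(·,q) → {B,E,G} and {C,F}.
Stable partition: {A} | {B,E,G} | {D,L} | {H,I} | {M} | {J} | {K} | {C,F} — 8 equivalence classes.
I and H lie in the same block of the stable partition, so they are equivalent — no string distinguishes them.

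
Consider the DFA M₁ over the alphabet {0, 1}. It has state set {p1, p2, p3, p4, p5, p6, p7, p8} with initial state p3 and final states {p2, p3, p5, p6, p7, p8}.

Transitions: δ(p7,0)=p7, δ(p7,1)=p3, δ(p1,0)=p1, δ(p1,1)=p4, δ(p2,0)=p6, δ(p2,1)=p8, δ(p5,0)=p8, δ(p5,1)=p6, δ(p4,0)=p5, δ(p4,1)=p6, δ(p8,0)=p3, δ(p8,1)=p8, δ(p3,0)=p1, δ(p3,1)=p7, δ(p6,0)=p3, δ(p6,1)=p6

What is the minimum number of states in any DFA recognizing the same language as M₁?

First remove the unreachable states {p2}; 7 states remain.
Initial partition by acceptance: {p3,p5,p6,p7,p8} | {p1,p4}.
On input 0, block {p3,p5,p6,p7,p8} splits into {p5,p6,p7,p8} and {p3}.
Refine {p5,p6,p7,p8} on symbol 0: members go to different blocks, giving {p5,p7} and {p6,p8}.
On input 0, block {p5,p7} splits into {p5} and {p7}.
Refine {p1,p4} on symbol 0: members go to different blocks, giving {p1} and {p4}.
Stable partition: {p5} | {p1} | {p3} | {p6,p8} | {p7} | {p4} — 6 equivalence classes.

6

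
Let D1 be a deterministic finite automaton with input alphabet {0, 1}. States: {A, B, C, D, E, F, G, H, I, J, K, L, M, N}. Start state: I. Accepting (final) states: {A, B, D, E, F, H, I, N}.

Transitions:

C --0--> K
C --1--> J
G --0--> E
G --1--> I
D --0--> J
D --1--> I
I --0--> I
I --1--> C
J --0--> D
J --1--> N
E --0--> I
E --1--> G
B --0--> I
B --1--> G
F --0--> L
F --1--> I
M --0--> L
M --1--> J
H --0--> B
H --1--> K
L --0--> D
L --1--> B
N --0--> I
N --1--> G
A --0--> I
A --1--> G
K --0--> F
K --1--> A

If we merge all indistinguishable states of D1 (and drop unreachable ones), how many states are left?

6

States {H,M} cannot be reached from the start state, so discard them.
Start with accepting vs non-accepting: {A,B,D,E,F,I,N} | {C,G,J,K,L}.
Refine {A,B,D,E,F,I,N} on symbol 0: members go to different blocks, giving {A,B,E,I,N} and {D,F}.
Split {C,G,J,K,L} by δ(·,0) → {J,K,L} and {C} and {G}.
Split {A,B,E,I,N} by δ(·,1) → {A,B,E,N} and {I}.
The partition is now stable with 6 blocks: {A,B,E,N} | {J,K,L} | {D,F} | {C} | {G} | {I}.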